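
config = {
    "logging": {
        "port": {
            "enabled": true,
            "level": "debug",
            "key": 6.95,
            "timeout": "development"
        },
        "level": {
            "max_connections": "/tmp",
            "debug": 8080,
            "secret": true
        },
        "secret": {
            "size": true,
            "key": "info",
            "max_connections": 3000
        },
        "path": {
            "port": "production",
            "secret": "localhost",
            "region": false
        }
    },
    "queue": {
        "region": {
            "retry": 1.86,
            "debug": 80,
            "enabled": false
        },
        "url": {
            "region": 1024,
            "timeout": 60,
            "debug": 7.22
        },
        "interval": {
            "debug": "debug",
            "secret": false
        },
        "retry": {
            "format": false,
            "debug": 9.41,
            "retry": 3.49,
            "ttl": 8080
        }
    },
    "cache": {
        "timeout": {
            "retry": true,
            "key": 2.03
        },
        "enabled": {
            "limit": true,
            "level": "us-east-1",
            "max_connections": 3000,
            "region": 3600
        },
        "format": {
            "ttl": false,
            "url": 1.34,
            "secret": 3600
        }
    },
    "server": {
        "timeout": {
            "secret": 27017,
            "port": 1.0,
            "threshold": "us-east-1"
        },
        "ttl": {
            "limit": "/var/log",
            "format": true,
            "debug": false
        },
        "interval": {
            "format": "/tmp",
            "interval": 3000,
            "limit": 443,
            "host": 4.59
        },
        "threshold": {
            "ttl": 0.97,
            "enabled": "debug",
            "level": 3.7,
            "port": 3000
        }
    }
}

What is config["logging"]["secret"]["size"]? True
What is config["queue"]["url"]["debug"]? 7.22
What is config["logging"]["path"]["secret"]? "localhost"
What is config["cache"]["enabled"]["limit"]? True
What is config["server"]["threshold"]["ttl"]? 0.97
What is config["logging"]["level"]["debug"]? 8080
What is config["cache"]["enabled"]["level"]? "us-east-1"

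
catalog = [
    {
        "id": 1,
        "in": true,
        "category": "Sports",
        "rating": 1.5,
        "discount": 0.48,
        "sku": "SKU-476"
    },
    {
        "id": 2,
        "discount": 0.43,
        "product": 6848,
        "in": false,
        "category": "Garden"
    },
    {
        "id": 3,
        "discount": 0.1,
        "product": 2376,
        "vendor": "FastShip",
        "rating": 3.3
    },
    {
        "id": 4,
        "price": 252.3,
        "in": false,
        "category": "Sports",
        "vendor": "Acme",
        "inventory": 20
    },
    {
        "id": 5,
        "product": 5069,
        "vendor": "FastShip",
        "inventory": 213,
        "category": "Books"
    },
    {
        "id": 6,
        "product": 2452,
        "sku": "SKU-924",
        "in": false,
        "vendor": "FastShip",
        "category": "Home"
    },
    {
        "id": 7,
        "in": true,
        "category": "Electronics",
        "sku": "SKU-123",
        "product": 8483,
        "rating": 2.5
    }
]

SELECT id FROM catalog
[1, 2, 3, 4, 5, 6, 7]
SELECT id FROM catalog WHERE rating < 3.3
[1, 7]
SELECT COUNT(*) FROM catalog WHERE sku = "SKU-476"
1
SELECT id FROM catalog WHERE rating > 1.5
[3, 7]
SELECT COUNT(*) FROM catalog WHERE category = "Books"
1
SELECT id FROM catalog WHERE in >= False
[1, 2, 4, 6, 7]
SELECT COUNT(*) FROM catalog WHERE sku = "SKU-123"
1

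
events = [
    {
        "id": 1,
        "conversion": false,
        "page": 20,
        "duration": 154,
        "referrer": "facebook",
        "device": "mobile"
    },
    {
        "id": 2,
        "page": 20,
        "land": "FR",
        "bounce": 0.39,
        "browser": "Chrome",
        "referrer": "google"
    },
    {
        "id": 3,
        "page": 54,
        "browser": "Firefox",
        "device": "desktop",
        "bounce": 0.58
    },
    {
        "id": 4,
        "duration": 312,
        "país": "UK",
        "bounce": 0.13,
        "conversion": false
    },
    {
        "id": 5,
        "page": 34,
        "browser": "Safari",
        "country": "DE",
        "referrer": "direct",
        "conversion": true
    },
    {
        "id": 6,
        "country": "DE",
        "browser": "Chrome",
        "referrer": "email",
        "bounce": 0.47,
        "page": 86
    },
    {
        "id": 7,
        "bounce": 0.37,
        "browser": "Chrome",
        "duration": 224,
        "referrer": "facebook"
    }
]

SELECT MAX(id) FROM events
7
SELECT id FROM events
[1, 2, 3, 4, 5, 6, 7]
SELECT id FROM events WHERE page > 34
[3, 6]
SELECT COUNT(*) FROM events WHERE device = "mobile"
1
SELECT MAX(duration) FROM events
312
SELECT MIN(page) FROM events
20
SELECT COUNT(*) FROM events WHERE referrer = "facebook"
2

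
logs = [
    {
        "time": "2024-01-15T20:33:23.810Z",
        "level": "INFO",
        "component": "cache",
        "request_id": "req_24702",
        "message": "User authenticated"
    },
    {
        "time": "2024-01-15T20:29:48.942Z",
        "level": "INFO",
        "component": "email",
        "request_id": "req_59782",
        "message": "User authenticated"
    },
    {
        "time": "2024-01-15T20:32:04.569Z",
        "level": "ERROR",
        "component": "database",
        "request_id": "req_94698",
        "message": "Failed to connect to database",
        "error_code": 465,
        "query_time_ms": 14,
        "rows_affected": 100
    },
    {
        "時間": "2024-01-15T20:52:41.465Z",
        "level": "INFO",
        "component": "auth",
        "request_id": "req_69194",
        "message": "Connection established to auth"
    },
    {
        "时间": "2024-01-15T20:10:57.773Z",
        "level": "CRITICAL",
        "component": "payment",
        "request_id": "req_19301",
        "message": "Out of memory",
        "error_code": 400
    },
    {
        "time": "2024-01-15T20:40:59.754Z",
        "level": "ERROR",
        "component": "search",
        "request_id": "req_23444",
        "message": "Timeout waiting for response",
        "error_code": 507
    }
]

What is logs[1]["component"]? "email"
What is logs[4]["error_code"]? 400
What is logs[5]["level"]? "ERROR"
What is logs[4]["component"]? "payment"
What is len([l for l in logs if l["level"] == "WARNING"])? 0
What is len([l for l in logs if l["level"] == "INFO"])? 3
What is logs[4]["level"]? "CRITICAL"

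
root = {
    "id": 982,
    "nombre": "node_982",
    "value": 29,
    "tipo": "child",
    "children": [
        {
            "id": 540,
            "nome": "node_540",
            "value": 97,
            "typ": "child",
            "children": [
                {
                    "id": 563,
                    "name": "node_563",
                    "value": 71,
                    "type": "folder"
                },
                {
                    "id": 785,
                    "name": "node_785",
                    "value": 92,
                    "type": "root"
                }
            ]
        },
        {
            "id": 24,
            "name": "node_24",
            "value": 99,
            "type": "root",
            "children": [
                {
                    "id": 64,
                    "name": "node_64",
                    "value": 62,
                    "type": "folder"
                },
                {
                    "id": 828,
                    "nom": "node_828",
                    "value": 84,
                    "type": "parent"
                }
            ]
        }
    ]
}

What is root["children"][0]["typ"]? "child"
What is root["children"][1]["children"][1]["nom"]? "node_828"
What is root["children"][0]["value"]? 97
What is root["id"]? 982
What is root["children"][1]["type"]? "root"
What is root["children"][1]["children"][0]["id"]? 64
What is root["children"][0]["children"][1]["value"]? 92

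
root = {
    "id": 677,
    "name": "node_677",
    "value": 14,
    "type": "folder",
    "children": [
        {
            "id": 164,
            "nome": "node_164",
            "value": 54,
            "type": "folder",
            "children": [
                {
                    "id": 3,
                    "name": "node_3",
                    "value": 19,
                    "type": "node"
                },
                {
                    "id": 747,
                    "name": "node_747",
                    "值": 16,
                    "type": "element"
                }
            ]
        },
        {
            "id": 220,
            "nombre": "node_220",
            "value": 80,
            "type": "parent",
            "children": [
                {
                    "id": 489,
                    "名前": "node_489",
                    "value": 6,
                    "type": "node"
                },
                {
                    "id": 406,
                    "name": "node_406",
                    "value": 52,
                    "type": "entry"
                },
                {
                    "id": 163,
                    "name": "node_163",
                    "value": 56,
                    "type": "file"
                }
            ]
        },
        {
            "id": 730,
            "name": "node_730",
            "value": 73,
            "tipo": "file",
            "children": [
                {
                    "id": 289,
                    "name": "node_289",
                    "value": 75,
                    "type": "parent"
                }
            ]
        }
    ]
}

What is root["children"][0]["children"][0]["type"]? "node"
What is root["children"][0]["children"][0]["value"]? 19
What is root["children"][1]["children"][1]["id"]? 406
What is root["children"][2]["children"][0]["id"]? 289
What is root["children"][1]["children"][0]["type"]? "node"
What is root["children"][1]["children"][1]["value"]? 52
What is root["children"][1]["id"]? 220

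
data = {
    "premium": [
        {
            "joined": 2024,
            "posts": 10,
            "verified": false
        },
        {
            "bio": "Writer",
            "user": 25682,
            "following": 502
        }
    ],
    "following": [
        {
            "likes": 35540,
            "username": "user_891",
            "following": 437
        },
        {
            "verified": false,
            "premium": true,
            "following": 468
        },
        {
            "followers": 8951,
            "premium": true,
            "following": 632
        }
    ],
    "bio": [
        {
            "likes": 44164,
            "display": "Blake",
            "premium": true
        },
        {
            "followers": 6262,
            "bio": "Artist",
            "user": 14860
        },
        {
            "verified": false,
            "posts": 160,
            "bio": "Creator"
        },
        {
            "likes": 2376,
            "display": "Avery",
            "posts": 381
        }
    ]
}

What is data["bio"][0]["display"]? "Blake"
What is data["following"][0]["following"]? 437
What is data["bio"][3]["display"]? "Avery"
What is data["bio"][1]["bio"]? "Artist"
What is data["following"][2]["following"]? 632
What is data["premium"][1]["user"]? 25682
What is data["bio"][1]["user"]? 14860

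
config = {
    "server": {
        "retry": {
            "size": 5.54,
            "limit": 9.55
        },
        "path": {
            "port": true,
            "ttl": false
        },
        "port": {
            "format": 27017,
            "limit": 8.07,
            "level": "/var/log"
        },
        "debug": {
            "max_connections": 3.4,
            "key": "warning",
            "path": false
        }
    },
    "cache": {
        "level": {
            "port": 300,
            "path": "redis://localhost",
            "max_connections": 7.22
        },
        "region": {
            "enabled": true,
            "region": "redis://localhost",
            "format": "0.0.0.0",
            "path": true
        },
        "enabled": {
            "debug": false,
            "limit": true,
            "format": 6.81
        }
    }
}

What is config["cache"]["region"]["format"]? "0.0.0.0"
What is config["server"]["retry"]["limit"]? 9.55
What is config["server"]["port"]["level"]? "/var/log"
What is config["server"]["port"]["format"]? 27017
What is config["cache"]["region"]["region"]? "redis://localhost"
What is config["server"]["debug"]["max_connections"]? 3.4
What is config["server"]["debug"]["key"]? "warning"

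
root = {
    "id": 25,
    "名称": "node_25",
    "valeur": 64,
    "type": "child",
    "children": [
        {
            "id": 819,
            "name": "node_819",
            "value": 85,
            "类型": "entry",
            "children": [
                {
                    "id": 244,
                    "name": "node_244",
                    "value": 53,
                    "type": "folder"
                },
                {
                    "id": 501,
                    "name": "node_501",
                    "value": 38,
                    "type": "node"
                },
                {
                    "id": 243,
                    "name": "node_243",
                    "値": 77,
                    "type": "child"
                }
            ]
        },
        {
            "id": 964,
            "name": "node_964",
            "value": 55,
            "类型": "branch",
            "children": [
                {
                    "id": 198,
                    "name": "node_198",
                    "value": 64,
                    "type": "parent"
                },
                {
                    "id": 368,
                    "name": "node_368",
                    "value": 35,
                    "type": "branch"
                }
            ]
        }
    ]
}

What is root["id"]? 25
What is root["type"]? "child"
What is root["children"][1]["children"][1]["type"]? "branch"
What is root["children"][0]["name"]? "node_819"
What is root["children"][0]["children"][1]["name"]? "node_501"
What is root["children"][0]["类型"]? "entry"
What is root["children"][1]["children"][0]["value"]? 64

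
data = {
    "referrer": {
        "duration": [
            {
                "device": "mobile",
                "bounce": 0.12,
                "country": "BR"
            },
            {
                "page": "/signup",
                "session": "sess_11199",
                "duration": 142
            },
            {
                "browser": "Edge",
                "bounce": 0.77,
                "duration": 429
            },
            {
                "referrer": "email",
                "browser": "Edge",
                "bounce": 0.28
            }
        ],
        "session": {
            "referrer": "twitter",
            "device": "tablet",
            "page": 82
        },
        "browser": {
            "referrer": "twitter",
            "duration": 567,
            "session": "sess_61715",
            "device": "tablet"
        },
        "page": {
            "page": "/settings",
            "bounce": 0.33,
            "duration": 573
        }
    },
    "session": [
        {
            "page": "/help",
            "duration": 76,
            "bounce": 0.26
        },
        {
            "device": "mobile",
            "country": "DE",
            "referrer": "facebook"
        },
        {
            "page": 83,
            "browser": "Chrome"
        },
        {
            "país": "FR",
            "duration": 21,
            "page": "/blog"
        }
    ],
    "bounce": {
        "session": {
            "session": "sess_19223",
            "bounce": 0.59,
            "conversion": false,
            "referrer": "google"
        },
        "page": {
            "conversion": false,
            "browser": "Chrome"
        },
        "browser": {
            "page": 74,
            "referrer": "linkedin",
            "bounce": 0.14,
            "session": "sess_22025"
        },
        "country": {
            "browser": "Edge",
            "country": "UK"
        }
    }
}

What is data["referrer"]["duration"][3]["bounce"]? 0.28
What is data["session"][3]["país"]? "FR"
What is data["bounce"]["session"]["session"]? "sess_19223"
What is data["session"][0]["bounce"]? 0.26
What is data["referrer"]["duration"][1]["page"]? "/signup"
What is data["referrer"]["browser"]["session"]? "sess_61715"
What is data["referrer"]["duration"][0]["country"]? "BR"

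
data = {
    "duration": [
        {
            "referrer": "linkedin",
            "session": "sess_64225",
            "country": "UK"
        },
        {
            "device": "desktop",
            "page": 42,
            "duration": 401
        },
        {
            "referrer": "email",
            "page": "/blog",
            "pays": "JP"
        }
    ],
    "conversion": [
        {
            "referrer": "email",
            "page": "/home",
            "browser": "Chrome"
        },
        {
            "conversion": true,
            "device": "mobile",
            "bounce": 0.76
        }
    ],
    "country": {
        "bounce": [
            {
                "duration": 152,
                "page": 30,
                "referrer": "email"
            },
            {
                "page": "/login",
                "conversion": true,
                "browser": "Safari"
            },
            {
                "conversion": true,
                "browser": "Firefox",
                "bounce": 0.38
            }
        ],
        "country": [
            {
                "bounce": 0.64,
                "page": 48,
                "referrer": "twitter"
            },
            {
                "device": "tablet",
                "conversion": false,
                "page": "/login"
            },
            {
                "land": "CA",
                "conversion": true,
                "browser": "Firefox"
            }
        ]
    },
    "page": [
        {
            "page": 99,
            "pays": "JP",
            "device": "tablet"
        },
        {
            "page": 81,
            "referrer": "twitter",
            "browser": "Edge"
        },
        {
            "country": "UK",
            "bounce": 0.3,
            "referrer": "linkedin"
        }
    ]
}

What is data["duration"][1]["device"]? "desktop"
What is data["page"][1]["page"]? 81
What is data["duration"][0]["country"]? "UK"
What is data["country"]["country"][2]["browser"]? "Firefox"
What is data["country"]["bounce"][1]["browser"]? "Safari"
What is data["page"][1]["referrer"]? "twitter"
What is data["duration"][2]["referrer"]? "email"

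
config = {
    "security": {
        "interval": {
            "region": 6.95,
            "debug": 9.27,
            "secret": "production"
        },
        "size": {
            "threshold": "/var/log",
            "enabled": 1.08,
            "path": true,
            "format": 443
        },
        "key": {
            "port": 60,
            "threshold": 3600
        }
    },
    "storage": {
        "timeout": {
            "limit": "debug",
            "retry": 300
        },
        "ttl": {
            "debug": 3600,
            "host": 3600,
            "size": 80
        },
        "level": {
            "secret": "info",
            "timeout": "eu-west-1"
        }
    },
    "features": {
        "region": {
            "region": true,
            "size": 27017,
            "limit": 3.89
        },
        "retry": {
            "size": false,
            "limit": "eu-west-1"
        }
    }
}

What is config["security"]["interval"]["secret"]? "production"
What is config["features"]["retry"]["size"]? False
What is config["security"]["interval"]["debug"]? 9.27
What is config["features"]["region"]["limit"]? 3.89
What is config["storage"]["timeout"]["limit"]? "debug"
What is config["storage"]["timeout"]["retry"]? 300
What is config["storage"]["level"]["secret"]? "info"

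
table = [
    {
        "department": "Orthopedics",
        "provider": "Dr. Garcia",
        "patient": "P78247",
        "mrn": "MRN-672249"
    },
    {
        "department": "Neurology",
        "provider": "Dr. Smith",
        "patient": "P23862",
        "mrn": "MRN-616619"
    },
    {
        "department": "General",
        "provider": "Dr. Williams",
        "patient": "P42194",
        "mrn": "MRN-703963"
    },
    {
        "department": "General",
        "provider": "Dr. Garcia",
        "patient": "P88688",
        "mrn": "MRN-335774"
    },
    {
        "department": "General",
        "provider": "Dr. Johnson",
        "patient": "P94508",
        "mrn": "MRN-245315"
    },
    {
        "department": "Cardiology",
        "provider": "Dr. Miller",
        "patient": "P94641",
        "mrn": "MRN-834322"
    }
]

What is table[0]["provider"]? "Dr. Garcia"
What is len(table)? 6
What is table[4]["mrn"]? "MRN-245315"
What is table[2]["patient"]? "P42194"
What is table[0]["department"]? "Orthopedics"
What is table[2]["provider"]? "Dr. Williams"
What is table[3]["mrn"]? "MRN-335774"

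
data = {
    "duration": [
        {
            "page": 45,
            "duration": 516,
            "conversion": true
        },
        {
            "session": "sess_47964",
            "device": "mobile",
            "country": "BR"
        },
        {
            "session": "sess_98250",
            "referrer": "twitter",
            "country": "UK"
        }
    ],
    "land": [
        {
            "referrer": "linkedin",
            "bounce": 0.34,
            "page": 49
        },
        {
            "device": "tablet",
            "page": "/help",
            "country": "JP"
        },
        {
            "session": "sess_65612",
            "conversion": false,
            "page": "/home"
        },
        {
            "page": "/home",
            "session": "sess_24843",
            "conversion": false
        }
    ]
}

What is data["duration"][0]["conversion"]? True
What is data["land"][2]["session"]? "sess_65612"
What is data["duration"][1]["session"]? "sess_47964"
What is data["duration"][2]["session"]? "sess_98250"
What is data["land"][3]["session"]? "sess_24843"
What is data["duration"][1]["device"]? "mobile"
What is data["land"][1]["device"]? "tablet"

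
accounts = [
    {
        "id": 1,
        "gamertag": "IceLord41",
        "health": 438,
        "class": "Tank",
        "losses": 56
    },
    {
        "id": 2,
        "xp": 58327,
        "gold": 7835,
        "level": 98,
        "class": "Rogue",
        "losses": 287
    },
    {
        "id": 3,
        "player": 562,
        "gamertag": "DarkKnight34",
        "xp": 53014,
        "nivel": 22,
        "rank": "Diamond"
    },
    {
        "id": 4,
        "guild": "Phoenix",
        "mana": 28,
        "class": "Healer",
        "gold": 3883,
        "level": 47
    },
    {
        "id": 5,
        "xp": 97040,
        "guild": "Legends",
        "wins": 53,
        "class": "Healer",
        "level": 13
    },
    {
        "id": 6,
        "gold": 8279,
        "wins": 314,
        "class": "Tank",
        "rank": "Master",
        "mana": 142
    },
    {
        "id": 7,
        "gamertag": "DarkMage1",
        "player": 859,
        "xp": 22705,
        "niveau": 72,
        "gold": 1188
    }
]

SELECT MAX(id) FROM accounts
7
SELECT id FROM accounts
[1, 2, 3, 4, 5, 6, 7]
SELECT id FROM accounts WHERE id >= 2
[2, 3, 4, 5, 6, 7]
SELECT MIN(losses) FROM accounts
56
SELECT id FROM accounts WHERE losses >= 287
[2]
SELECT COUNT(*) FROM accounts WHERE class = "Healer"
2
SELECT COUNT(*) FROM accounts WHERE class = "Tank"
2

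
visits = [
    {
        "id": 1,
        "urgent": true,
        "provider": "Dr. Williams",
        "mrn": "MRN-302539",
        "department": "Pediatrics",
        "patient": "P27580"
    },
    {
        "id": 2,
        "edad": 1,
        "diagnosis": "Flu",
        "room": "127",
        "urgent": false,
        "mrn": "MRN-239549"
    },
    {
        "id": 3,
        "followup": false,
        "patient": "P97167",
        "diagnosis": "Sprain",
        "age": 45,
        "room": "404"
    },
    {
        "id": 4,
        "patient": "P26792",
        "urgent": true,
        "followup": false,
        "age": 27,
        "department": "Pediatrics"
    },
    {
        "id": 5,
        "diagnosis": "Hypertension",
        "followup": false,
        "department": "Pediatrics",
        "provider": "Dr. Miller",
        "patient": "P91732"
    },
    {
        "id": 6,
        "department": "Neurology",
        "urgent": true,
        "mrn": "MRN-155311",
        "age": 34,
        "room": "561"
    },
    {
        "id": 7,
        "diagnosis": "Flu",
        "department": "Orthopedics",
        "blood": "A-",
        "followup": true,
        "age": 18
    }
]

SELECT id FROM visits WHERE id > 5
[6, 7]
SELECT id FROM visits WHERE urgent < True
[2]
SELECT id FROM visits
[1, 2, 3, 4, 5, 6, 7]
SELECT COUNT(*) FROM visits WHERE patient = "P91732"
1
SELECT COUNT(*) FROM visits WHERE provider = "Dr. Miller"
1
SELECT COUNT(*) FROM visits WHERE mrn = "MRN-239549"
1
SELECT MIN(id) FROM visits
1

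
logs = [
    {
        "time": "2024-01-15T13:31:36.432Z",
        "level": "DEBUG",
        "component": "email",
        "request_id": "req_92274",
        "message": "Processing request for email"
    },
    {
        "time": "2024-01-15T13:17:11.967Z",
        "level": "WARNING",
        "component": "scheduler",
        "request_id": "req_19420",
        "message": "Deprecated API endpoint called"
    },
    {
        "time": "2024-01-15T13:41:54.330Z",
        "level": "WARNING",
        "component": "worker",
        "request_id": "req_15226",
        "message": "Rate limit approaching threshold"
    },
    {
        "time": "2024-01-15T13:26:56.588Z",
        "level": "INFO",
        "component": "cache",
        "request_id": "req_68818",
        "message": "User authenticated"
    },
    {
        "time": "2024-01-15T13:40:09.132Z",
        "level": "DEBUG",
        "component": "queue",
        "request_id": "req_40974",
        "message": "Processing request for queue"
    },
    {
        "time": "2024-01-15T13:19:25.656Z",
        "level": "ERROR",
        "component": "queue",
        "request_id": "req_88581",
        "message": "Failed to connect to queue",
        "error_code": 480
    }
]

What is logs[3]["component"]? "cache"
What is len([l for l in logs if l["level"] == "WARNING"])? 2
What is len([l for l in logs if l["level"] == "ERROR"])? 1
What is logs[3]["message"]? "User authenticated"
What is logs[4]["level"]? "DEBUG"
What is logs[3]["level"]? "INFO"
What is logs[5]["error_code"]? 480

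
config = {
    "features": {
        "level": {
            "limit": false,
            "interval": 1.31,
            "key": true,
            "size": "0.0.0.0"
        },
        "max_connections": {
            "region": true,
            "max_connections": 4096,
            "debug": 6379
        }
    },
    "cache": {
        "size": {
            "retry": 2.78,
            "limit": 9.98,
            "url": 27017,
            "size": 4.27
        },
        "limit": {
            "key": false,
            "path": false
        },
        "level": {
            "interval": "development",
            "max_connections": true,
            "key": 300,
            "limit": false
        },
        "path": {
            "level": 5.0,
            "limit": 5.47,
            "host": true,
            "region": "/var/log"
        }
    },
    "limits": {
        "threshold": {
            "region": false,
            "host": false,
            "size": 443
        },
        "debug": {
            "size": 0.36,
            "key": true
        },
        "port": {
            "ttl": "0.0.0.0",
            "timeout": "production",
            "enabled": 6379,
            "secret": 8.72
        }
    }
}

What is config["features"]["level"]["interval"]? 1.31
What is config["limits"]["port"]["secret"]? 8.72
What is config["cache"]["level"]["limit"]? False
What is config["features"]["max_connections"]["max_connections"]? 4096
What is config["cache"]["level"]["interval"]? "development"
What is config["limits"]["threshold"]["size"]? 443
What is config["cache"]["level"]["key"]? 300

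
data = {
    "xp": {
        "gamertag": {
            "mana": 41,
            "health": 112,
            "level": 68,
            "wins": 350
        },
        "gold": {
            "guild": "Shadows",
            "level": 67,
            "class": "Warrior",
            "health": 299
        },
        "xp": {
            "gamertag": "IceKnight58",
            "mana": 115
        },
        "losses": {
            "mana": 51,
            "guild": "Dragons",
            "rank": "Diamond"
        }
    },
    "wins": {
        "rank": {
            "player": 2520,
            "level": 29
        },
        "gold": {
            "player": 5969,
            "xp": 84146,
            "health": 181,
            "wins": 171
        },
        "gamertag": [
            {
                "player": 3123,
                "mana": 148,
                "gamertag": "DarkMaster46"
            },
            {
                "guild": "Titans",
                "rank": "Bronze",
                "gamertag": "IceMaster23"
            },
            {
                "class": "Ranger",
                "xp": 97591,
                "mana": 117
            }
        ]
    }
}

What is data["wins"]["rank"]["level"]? 29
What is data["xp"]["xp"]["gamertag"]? "IceKnight58"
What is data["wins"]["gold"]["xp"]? 84146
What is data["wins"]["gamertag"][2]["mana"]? 117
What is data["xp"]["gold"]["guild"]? "Shadows"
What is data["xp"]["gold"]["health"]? 299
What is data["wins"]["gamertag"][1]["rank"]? "Bronze"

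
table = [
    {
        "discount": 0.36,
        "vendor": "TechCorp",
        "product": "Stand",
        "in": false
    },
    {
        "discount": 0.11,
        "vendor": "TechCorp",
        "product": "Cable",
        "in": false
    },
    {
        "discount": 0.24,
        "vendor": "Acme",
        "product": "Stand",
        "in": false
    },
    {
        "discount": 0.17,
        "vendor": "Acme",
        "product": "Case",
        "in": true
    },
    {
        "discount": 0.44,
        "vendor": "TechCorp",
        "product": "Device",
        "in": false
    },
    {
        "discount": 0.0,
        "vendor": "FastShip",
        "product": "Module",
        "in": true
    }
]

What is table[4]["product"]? "Device"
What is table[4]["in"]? False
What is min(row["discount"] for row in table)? 0.0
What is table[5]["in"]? True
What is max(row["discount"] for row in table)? 0.44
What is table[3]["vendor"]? "Acme"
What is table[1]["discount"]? 0.11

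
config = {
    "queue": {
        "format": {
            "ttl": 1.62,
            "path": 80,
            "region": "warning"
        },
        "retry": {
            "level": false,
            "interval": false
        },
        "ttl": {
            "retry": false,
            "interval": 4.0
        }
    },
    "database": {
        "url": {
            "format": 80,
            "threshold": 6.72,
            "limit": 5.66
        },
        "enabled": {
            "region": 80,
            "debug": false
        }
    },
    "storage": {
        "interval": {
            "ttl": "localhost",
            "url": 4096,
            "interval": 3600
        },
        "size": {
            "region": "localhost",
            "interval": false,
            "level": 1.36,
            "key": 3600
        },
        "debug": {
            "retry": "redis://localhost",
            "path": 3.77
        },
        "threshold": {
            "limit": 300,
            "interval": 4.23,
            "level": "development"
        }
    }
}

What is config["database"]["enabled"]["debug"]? False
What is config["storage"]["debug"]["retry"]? "redis://localhost"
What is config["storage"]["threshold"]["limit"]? 300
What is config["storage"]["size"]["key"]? 3600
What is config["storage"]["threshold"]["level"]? "development"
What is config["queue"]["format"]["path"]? 80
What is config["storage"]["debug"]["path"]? 3.77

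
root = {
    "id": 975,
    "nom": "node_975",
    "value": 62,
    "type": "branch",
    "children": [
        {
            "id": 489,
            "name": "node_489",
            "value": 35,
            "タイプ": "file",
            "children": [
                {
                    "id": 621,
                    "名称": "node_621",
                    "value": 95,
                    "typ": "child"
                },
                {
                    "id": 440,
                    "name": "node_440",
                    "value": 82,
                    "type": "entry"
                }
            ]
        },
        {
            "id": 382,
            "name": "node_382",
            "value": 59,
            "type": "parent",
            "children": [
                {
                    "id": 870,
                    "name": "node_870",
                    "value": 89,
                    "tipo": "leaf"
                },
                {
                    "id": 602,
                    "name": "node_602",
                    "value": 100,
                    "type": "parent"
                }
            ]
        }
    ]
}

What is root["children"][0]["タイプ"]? "file"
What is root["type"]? "branch"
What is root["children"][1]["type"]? "parent"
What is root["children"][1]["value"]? 59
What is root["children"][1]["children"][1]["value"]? 100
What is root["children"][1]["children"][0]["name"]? "node_870"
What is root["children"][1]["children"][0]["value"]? 89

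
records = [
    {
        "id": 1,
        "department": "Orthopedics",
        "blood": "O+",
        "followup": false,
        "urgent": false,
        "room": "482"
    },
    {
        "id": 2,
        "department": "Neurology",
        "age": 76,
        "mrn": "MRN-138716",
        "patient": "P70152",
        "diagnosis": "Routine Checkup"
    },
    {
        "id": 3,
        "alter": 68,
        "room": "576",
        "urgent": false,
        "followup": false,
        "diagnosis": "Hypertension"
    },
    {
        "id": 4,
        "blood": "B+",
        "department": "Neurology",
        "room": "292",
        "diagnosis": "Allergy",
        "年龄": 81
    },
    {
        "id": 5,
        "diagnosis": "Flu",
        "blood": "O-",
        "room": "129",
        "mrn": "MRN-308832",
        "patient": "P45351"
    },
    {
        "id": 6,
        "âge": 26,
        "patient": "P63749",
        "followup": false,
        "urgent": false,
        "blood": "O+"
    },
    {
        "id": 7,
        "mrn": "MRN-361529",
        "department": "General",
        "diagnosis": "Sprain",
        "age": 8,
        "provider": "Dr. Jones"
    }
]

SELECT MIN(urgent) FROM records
False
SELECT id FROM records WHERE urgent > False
[]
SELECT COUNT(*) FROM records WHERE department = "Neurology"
2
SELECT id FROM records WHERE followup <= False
[1, 3, 6]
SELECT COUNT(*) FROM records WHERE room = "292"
1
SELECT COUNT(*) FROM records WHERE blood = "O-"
1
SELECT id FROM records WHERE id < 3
[1, 2]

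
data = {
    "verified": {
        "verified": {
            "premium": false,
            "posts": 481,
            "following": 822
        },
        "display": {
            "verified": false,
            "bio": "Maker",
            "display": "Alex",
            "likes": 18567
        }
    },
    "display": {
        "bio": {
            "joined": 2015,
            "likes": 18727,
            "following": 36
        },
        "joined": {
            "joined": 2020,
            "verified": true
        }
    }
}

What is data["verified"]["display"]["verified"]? False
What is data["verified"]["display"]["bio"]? "Maker"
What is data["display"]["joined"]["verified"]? True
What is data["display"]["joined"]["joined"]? 2020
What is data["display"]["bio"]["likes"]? 18727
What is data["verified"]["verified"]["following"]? 822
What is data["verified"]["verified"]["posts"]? 481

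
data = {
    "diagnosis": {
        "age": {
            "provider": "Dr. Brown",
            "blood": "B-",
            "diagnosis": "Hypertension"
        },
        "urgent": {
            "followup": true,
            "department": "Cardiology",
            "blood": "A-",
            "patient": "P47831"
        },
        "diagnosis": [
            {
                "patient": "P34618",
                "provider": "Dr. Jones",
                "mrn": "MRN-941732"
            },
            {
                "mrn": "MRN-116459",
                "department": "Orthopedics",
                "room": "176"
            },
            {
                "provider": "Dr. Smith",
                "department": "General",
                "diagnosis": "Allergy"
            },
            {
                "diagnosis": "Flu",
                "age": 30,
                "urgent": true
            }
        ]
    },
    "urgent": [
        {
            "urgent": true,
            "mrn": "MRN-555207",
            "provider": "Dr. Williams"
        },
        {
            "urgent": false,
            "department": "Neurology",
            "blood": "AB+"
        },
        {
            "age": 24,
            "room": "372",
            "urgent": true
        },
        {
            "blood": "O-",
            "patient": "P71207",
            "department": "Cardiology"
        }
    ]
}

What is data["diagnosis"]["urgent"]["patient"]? "P47831"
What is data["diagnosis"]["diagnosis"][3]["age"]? 30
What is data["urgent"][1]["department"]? "Neurology"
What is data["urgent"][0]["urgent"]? True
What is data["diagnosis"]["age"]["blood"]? "B-"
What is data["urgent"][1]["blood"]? "AB+"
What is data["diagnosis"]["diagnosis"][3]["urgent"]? True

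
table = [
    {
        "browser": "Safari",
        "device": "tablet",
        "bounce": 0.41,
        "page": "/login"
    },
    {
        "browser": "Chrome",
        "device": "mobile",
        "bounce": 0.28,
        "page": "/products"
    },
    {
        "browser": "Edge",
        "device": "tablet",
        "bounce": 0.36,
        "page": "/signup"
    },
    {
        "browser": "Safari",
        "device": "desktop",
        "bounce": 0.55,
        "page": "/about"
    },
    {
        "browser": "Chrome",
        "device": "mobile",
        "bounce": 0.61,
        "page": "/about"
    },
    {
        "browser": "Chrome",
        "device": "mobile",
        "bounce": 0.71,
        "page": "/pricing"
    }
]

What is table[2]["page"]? "/signup"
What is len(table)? 6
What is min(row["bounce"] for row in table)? 0.28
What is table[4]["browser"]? "Chrome"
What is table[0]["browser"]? "Safari"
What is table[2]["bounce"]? 0.36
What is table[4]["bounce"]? 0.61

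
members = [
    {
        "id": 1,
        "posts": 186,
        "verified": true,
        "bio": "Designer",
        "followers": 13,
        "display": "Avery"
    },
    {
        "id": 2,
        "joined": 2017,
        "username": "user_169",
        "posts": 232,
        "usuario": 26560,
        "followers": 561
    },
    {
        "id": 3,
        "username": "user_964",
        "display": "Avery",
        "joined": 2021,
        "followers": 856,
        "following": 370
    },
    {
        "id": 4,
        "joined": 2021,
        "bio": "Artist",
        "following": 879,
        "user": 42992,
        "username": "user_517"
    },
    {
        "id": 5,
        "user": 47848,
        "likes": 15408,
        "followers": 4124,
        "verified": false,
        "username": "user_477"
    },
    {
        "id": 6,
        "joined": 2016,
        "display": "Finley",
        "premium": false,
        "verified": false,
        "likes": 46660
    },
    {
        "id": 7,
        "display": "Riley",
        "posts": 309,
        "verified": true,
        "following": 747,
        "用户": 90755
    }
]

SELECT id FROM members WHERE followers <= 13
[1]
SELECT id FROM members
[1, 2, 3, 4, 5, 6, 7]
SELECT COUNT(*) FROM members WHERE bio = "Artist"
1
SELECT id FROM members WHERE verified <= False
[5, 6]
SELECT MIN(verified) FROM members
False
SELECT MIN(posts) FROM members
186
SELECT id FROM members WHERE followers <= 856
[1, 2, 3]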